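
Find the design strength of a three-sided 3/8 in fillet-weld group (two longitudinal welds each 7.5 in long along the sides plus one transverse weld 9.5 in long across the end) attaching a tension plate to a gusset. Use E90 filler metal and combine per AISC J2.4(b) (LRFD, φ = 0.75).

E90XX → F_EXX = 90 ksi.
t_e = 0.707 × 0.375 = 0.2651 in.
R_nwl = 0.6 × 90 × 0.2651 × 15 = 214.8 kip (longitudinal, 2 welds).
R_nwt = 0.6 × 90 × 0.2651 × 9.5 = 136 kip (transverse, base value).
(i) R_nwl + R_nwt = 350.8 kip; (ii) 0.85 R_nwl + 1.5 R_nwt = 386.6 kip.
R_n = max = 386.6 kip [governs: (ii)]; φR_n = 289.9 kip.

φR_n ≈ 290 kip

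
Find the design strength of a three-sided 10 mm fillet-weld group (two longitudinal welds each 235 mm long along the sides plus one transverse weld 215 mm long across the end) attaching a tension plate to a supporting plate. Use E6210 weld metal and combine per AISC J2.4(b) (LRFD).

φR_n ≈ 1420 kN

E62XX → F_EXX = 620 MPa.
t_e = 0.707 × 10 = 7.07 mm.
R_nwl = 0.6 × 620 × 7.07 × 470 × 10⁻³ = 1236 kN (longitudinal, 2 welds).
R_nwt = 0.6 × 620 × 7.07 × 215 × 10⁻³ = 565.5 kN (transverse, base value).
(i) R_nwl + R_nwt = 1802 kN; (ii) 0.85 R_nwl + 1.5 R_nwt = 1899 kN.
R_n = max = 1899 kN [governs: (ii)]; φR_n = 1424 kN.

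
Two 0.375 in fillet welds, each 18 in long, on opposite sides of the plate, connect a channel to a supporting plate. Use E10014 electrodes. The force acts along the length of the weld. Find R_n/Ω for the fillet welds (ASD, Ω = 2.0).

E100XX → F_EXX = 100 ksi.
Effective throat t_e = 0.707 × 0.375 = 0.2651 in.
Total length L = 36 in; A_we = 0.2651 × 36 = 9.544 in².
F_nw = 0.6 F_EXX = 0.6 × 100 = 60 ksi.
R_n = 60 × 9.544 = 572.7 kip; R_n/Ω = 572.7/2.0 = 286.3 kip.

R_n/Ω ≈ 286 kip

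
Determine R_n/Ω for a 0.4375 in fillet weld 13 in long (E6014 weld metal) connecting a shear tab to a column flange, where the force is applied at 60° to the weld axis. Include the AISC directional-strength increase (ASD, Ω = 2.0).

E60XX → F_EXX = 60 ksi.
t_e = 0.707 × 0.4375 = 0.3093 in; A_we = 0.3093 × 13 = 4.021 in².
Directional factor: 1.0 + 0.5 sin^1.5(60°) = 1.403.
F_nw = 0.6 × 60 × 1.403 = 50.51 ksi.
R_n/Ω = (50.51 × 4.021) / 2.0 = 101.5 kips.

R_n/Ω ≈ 102 kips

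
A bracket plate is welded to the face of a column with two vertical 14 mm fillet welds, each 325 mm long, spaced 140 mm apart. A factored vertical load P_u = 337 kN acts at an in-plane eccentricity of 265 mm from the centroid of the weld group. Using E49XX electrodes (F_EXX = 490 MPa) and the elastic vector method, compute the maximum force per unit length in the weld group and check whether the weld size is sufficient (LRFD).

f_max ≈ 2040 N/mm; adequate

Total weld length L_w = 650 mm. Treat welds as unit-width lines.
Polar moment about centroid: J = 2[d³/12 + d(b/2)²] = 2[325³/12 + 325×70²] = 8906000 mm³.
Direct shear f_v = P/L_w = 337×10³ / 650 = 518.5 N/mm (vertical).
Torsion M = P·e = 337×10³ × 265 = 89305000 N·mm.
Critical point at (x, y) = (70, 162.5) from centroid. f_tx = M·y/J = 1629 N/mm; f_ty = M·x/J = 701.9 N/mm.
Resultant f_max = √[f_tx² + (f_v + f_ty)²] = √[1629² + (518.5 + 701.9)²] = 2036 N/mm.
Capacity per unit length: φr_n = 0.75 × 0.6 × 490 × (0.707 × 14) = 2183 N/mm.
2036 ≤ 2183 → adequate.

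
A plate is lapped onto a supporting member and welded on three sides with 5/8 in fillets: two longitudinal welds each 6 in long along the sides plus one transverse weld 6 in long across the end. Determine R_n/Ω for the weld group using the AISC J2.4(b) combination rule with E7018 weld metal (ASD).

R_n/Ω ≈ 178 kips

E70XX → F_EXX = 70 ksi.
t_e = 0.707 × 0.625 = 0.4419 in.
R_nwl = 0.6 × 70 × 0.4419 × 12 = 222.7 kips (longitudinal, 2 welds).
R_nwt = 0.6 × 70 × 0.4419 × 6 = 111.4 kips (transverse, base value).
(i) R_nwl + R_nwt = 334.1 kips; (ii) 0.85 R_nwl + 1.5 R_nwt = 356.3 kips.
R_n = max = 356.3 kips [governs: (ii)]; R_n/Ω = 178.2 kips.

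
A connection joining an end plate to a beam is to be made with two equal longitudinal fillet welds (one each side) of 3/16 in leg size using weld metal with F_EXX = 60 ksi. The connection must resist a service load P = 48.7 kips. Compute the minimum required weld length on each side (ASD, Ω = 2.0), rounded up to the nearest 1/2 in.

L = 10.5 in on each side

Throat t_e = 0.707 × 0.1875 = 0.1326 in.
r_n/Ω = (0.6 × 60 × 0.1326) / 2.0 = 2.386 kip/in.
L_req = P / (r_n/Ω) = 48.7 / 2.386 = 20.41 in total.
Per side: 20.41 / 2 = 10.2 in.
Round up → use L = 10.5 in on each side.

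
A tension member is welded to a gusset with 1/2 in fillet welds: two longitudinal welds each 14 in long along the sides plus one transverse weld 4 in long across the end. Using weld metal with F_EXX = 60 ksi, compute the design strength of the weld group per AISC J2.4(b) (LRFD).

φR_n ≈ 305 kip

t_e = 0.707 × 0.5 = 0.3535 in.
R_nwl = 0.6 × 60 × 0.3535 × 28 = 356.3 kip (longitudinal, 2 welds).
R_nwt = 0.6 × 60 × 0.3535 × 4 = 50.9 kip (transverse, base value).
(i) R_nwl + R_nwt = 407.2 kip; (ii) 0.85 R_nwl + 1.5 R_nwt = 379.2 kip.
R_n = max = 407.2 kip [governs: (i)]; φR_n = 305.4 kip.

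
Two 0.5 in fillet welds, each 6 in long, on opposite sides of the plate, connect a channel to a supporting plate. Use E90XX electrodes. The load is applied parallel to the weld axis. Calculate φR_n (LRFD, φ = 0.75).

E90XX → F_EXX = 90 ksi.
Effective throat t_e = 0.707 × 0.5 = 0.3535 in.
Total length L = 12 in; A_we = 0.3535 × 12 = 4.242 in².
F_nw = 0.6 F_EXX = 0.6 × 90 = 54 ksi.
φR_n = 0.75 × 54 × 4.242 = 171.8 kip.

φR_n ≈ 172 kip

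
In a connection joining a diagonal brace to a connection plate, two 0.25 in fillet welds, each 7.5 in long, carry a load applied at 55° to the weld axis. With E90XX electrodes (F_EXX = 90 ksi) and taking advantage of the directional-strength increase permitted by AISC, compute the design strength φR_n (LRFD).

t_e = 0.707 × 0.25 = 0.1767 in; A_we = 0.1767 × 15 = 2.651 in².
Directional factor: 1.0 + 0.5 sin^1.5(55°) = 1.371.
F_nw = 0.6 × 90 × 1.371 = 74.02 ksi.
φR_n = 0.75 × 74.02 × 2.651 = 147.2 kip.

φR_n ≈ 147 kip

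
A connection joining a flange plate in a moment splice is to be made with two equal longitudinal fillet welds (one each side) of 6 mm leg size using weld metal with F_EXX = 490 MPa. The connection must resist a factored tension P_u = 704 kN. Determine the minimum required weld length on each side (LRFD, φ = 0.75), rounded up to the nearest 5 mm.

Throat t_e = 0.707 × 6 = 4.242 mm.
φr_n = 0.75 × 0.6 × 490 × 4.242 × 10⁻³ = 0.9354 kN/mm.
L_req = P_u / φr_n = 704 / 0.9354 = 752.7 mm total.
Per side: 752.7 / 2 = 376.3 mm.
Round up → use L = 380 mm on each side.

L = 380 mm on each side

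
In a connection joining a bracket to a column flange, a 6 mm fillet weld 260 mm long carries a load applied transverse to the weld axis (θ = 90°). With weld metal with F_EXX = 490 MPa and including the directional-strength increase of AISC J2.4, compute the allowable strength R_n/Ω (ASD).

t_e = 0.707 × 6 = 4.242 mm; A_we = 4.242 × 260 = 1103 mm².
Directional factor: 1.0 + 0.5 sin^1.5(90°) = 1.5.
F_nw = 0.6 × 490 × 1.5 = 441 MPa.
R_n/Ω = (441 × 1103) / 2.0 × 10⁻³ = 243.2 kN.

R_n/Ω ≈ 243 kN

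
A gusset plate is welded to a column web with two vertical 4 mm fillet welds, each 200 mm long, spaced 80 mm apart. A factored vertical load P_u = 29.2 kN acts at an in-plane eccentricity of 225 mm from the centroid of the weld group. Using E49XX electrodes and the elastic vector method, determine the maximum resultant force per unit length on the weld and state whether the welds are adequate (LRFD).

f_max ≈ 392 N/mm; adequate

E49XX → F_EXX = 490 MPa.
Total weld length L_w = 400 mm. Treat welds as unit-width lines.
Polar moment about centroid: J = 2[d³/12 + d(b/2)²] = 2[200³/12 + 200×40²] = 1973000 mm³.
Direct shear f_v = P/L_w = 29.2×10³ / 400 = 73 N/mm (vertical).
Torsion M = P·e = 29.2×10³ × 225 = 6570000 N·mm.
Critical point at (x, y) = (40, 100) from centroid. f_tx = M·y/J = 332.9 N/mm; f_ty = M·x/J = 133.2 N/mm.
Resultant f_max = √[f_tx² + (f_v + f_ty)²] = √[332.9² + (73 + 133.2)²] = 391.6 N/mm.
Capacity per unit length: φr_n = 0.75 × 0.6 × 490 × (0.707 × 4) = 623.6 N/mm.
391.6 ≤ 623.6 → adequate.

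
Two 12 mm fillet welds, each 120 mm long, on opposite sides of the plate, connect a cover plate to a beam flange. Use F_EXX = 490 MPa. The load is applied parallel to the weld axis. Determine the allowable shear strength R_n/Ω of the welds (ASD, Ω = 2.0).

R_n/Ω ≈ 299 kN

Effective throat t_e = 0.707 × 12 = 8.484 mm.
Total length L = 240 mm; A_we = 8.484 × 240 = 2036 mm².
F_nw = 0.6 F_EXX = 0.6 × 490 = 294 MPa.
R_n = 294 × 2036 × 10⁻³ = 598.6 kN; R_n/Ω = 598.6/2.0 = 299.3 kN.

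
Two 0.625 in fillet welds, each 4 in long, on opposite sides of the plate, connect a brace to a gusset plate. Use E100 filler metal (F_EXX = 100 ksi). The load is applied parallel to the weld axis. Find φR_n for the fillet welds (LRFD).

φR_n ≈ 159 kips

Effective throat t_e = 0.707 × 0.625 = 0.4419 in.
Total length L = 8 in; A_we = 0.4419 × 8 = 3.535 in².
F_nw = 0.6 F_EXX = 0.6 × 100 = 60 ksi.
φR_n = 0.75 × 60 × 3.535 = 159.1 kips.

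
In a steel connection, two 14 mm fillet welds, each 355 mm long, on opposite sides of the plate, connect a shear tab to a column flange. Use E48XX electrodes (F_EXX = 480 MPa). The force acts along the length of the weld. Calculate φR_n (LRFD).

Effective throat t_e = 0.707 × 14 = 9.898 mm.
Total length L = 710 mm; A_we = 9.898 × 710 = 7028 mm².
F_nw = 0.6 F_EXX = 0.6 × 480 = 288 MPa.
φR_n = 0.75 × 288 × 7028 × 10⁻³ = 1518 kN.

φR_n ≈ 1520 kN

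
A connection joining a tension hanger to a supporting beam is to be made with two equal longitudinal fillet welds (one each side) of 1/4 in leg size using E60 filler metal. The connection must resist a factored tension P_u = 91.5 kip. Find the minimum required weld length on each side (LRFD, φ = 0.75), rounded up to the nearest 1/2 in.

E60XX → F_EXX = 60 ksi.
Throat t_e = 0.707 × 0.25 = 0.1767 in.
φr_n = 0.75 × 0.6 × 60 × 0.1767 = 4.772 kip/in.
L_req = P_u / φr_n = 91.5 / 4.772 = 19.17 in total.
Per side: 19.17 / 2 = 9.587 in.
Round up → use L = 10 in on each side.

L = 10 in on each side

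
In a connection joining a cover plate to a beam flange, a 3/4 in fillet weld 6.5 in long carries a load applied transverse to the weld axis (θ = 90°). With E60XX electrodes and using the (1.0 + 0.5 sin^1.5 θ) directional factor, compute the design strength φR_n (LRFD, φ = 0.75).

E60XX → F_EXX = 60 ksi.
t_e = 0.707 × 0.75 = 0.5302 in; A_we = 0.5302 × 6.5 = 3.447 in².
Directional factor: 1.0 + 0.5 sin^1.5(90°) = 1.5.
F_nw = 0.6 × 60 × 1.5 = 54 ksi.
φR_n = 0.75 × 54 × 3.447 = 139.6 kips.

φR_n ≈ 140 kips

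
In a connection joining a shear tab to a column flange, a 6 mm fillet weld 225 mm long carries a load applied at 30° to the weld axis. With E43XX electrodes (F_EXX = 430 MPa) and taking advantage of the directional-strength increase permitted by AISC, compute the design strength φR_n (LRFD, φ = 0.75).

φR_n ≈ 217 kN

t_e = 0.707 × 6 = 4.242 mm; A_we = 4.242 × 225 = 954.5 mm².
Directional factor: 1.0 + 0.5 sin^1.5(30°) = 1.177.
F_nw = 0.6 × 430 × 1.177 = 303.6 MPa.
φR_n = 0.75 × 303.6 × 954.5 × 10⁻³ = 217.3 kN.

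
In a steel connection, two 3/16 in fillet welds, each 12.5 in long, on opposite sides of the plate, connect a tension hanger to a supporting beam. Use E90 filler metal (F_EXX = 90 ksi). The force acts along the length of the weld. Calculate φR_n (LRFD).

φR_n ≈ 134 kip

Effective throat t_e = 0.707 × 0.1875 = 0.1326 in.
Total length L = 25 in; A_we = 0.1326 × 25 = 3.314 in².
F_nw = 0.6 F_EXX = 0.6 × 90 = 54 ksi.
φR_n = 0.75 × 54 × 3.314 = 134.2 kip.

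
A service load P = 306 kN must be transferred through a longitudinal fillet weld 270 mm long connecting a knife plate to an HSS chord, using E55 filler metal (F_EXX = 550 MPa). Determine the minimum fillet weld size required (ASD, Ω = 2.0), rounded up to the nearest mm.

Total weld length L = 270 mm.
Required throat t_e = P × Ω / (0.6 F_EXX × L) = 306 × 2.0 / (0.6 × 550 × 270 × 10⁻³) = 6.869 mm.
Required leg w = t_e / 0.707 = 9.715 mm → use 10 mm.

w = 10 mm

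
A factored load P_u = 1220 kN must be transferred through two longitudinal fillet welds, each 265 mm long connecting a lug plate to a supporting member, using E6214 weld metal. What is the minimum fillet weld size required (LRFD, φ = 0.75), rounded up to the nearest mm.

w = 12 mm

E62XX → F_EXX = 620 MPa.
Total weld length L = 530 mm.
Required throat t_e = P_u / (φ × 0.6 F_EXX × L) = 1220 / (0.75 × 0.6 × 620 × 530 × 10⁻³) = 8.25 mm.
Required leg w = t_e / 0.707 = 11.67 mm → use 12 mm.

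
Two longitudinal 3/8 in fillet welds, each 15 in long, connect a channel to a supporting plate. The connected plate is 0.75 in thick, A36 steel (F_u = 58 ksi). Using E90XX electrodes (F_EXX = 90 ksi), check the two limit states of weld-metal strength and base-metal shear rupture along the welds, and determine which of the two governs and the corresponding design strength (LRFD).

φR_n ≈ 322 kips (weld metal governs)

t_e = 0.707 × 0.375 = 0.2651 in; L = 30 in.
Weld metal: φR_n = 0.75 × 0.6 × 90 × 0.2651 × 30 = 322.1 kips.
Base metal (shear rupture): φR_n = 0.75 × 0.6 × 58 × 0.75 × 30 = 587.2 kips.
Governing: weld metal.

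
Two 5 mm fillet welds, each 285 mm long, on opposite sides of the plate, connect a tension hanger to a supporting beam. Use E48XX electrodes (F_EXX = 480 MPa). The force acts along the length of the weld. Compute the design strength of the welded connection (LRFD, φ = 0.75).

φR_n ≈ 435 kN

Effective throat t_e = 0.707 × 5 = 3.535 mm.
Total length L = 570 mm; A_we = 3.535 × 570 = 2015 mm².
F_nw = 0.6 F_EXX = 0.6 × 480 = 288 MPa.
φR_n = 0.75 × 288 × 2015 × 10⁻³ = 435.2 kN.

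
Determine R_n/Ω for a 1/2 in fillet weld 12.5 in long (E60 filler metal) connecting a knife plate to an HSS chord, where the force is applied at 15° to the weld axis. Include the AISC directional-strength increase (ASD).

R_n/Ω ≈ 84.8 kips

E60XX → F_EXX = 60 ksi.
t_e = 0.707 × 0.5 = 0.3535 in; A_we = 0.3535 × 12.5 = 4.419 in².
Directional factor: 1.0 + 0.5 sin^1.5(15°) = 1.066.
F_nw = 0.6 × 60 × 1.066 = 38.37 ksi.
R_n/Ω = (38.37 × 4.419) / 2.0 = 84.77 kips.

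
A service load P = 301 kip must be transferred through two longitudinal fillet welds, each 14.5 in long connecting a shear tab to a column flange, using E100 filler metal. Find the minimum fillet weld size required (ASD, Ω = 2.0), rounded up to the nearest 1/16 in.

E100XX → F_EXX = 100 ksi.
Total weld length L = 29 in.
Required throat t_e = P × Ω / (0.6 F_EXX × L) = 301 × 2.0 / (0.6 × 100 × 29) = 0.346 in.
Required leg w = t_e / 0.707 = 0.4894 in → use 1/2 in.

w = 1/2 in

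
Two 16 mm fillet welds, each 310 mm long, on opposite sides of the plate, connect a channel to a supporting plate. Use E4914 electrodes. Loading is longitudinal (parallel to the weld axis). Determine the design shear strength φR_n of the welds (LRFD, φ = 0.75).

E49XX → F_EXX = 490 MPa.
Effective throat t_e = 0.707 × 16 = 11.31 mm.
Total length L = 620 mm; A_we = 11.31 × 620 = 7013 mm².
F_nw = 0.6 F_EXX = 0.6 × 490 = 294 MPa.
φR_n = 0.75 × 294 × 7013 × 10⁻³ = 1546 kN.

φR_n ≈ 1550 kN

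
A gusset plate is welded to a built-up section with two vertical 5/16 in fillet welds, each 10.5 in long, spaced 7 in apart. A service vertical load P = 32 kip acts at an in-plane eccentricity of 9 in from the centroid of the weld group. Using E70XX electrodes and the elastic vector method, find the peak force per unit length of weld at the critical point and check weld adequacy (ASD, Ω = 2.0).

f_max ≈ 5.04 kip/in; NOT adequate

E70XX → F_EXX = 70 ksi.
Total weld length L_w = 21 in. Treat welds as unit-width lines.
Polar moment about centroid: J = 2[d³/12 + d(b/2)²] = 2[10.5³/12 + 10.5×3.5²] = 450.2 in³.
Direct shear f_v = P/L_w = 32 / 21 = 1.524 kip/in (vertical).
Torsion M = P·e = 32 × 9 = 288 kip·in.
Critical point at (x, y) = (3.5, 5.25) from centroid. f_tx = M·y/J = 3.359 kip/in; f_ty = M·x/J = 2.239 kip/in.
Resultant f_max = √[f_tx² + (f_v + f_ty)²] = √[3.359² + (1.524 + 2.239)²] = 5.044 kip/in.
Capacity per unit length: r_n/Ω = (1/2.0) × 0.6 × 70 × (0.707 × 0.3125) = 4.64 kip/in.
5.044 > 4.64 → NOT adequate.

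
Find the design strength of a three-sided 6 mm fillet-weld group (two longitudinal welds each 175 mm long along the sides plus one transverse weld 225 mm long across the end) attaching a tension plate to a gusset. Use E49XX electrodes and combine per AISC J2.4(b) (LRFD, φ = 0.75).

φR_n ≈ 594 kN

E49XX → F_EXX = 490 MPa.
t_e = 0.707 × 6 = 4.242 mm.
R_nwl = 0.6 × 490 × 4.242 × 350 × 10⁻³ = 436.5 kN (longitudinal, 2 welds).
R_nwt = 0.6 × 490 × 4.242 × 225 × 10⁻³ = 280.6 kN (transverse, base value).
(i) R_nwl + R_nwt = 717.1 kN; (ii) 0.85 R_nwl + 1.5 R_nwt = 791.9 kN.
R_n = max = 791.9 kN [governs: (ii)]; φR_n = 594 kN.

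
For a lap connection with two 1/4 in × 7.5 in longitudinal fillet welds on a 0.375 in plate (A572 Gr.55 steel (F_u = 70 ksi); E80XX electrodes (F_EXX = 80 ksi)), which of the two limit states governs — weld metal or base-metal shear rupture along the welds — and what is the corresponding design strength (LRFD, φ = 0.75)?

t_e = 0.707 × 0.25 = 0.1767 in; L = 15 in.
Weld metal: φR_n = 0.75 × 0.6 × 80 × 0.1767 × 15 = 95.45 kip.
Base metal (shear rupture): φR_n = 0.75 × 0.6 × 70 × 0.375 × 15 = 177.2 kip.
Governing: weld metal.

φR_n ≈ 95.4 kip (weld metal governs)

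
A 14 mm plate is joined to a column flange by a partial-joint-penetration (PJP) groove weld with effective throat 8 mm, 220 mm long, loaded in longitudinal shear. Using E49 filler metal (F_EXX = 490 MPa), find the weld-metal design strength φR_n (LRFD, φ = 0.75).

φR_n ≈ 388 kN

Effective throat (given) t_e = 8 mm.
A_we = 8 × 220 = 1760 mm².
F_nw = 0.6 F_EXX = 294 MPa.
φR_n = 0.75 × 294 × 1760 × 10⁻³ = 388.1 kN.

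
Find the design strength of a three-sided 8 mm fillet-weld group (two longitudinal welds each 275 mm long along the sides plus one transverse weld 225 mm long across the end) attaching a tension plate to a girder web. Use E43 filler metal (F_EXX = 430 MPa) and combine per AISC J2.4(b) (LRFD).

φR_n ≈ 881 kN

t_e = 0.707 × 8 = 5.656 mm.
R_nwl = 0.6 × 430 × 5.656 × 550 × 10⁻³ = 802.6 kN (longitudinal, 2 welds).
R_nwt = 0.6 × 430 × 5.656 × 225 × 10⁻³ = 328.3 kN (transverse, base value).
(i) R_nwl + R_nwt = 1131 kN; (ii) 0.85 R_nwl + 1.5 R_nwt = 1175 kN.
R_n = max = 1175 kN [governs: (ii)]; φR_n = 881 kN.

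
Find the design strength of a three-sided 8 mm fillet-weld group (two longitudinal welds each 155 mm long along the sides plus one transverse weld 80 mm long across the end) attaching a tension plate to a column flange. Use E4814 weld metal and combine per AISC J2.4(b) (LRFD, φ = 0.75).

E48XX → F_EXX = 480 MPa.
t_e = 0.707 × 8 = 5.656 mm.
R_nwl = 0.6 × 480 × 5.656 × 310 × 10⁻³ = 505 kN (longitudinal, 2 welds).
R_nwt = 0.6 × 480 × 5.656 × 80 × 10⁻³ = 130.3 kN (transverse, base value).
(i) R_nwl + R_nwt = 635.3 kN; (ii) 0.85 R_nwl + 1.5 R_nwt = 624.7 kN.
R_n = max = 635.3 kN [governs: (i)]; φR_n = 476.5 kN.

φR_n ≈ 476 kN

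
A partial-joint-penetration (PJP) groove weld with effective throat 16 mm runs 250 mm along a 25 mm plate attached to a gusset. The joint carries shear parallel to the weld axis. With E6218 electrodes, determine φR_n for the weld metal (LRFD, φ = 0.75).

φR_n ≈ 1120 kN

E62XX → F_EXX = 620 MPa.
Effective throat (given) t_e = 16 mm.
A_we = 16 × 250 = 4000 mm².
F_nw = 0.6 F_EXX = 372 MPa.
φR_n = 0.75 × 372 × 4000 × 10⁻³ = 1116 kN.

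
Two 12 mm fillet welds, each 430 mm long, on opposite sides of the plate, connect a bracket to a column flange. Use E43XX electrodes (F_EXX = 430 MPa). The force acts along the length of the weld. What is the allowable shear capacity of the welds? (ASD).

R_n/Ω ≈ 941 kN

Effective throat t_e = 0.707 × 12 = 8.484 mm.
Total length L = 860 mm; A_we = 8.484 × 860 = 7296 mm².
F_nw = 0.6 F_EXX = 0.6 × 430 = 258 MPa.
R_n = 258 × 7296 × 10⁻³ = 1882 kN; R_n/Ω = 1882/2.0 = 941.2 kN.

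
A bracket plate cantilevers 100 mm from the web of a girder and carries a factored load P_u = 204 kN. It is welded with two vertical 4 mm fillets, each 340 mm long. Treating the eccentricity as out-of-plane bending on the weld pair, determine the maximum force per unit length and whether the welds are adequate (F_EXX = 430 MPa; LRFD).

f_max ≈ 609 N/mm; NOT adequate

L_w = 2 × 340 = 680 mm; section modulus (unit throat) S = 2 × L²/6 = 38530 mm².
Direct shear f_v = P/L_w = 204×10³/680 = 300 N/mm.
Moment M = P × e = 204×10³ × 100 = 20400000 N·mm; bending f_b = M/S = 529.4 N/mm.
f_max = √(f_v² + f_b²) = √(300² + 529.4²) = 608.5 N/mm.
φr_n = 0.75 × 0.6 × 430 × (0.707 × 4) = 547.2 N/mm → NOT adequate.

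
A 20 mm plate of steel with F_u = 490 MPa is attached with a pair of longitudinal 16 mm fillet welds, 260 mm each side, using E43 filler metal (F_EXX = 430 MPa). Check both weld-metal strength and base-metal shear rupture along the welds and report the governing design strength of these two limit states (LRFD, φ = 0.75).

t_e = 0.707 × 16 = 11.31 mm; L = 520 mm.
Weld metal: φR_n = 0.75 × 0.6 × 430 × 11.31 × 520 × 10⁻³ = 1138 kN.
Base metal (shear rupture): φR_n = 0.75 × 0.6 × 490 × 20 × 520 × 10⁻³ = 2293 kN.
Governing: weld metal.

φR_n ≈ 1140 kN (weld metal governs)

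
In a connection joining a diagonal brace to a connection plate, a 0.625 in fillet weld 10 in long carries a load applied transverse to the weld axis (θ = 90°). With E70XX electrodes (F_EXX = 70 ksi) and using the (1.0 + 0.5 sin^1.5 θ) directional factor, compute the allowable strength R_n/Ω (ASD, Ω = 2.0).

R_n/Ω ≈ 139 kips

t_e = 0.707 × 0.625 = 0.4419 in; A_we = 0.4419 × 10 = 4.419 in².
Directional factor: 1.0 + 0.5 sin^1.5(90°) = 1.5.
F_nw = 0.6 × 70 × 1.5 = 63 ksi.
R_n/Ω = (63 × 4.419) / 2.0 = 139.2 kips.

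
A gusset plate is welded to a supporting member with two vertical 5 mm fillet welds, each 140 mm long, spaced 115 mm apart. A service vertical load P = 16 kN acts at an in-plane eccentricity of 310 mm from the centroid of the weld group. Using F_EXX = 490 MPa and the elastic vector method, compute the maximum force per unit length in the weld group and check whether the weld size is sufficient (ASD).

Total weld length L_w = 280 mm. Treat welds as unit-width lines.
Polar moment about centroid: J = 2[d³/12 + d(b/2)²] = 2[140³/12 + 140×57.5²] = 1383000 mm³.
Direct shear f_v = P/L_w = 16×10³ / 280 = 57.14 N/mm (vertical).
Torsion M = P·e = 16×10³ × 310 = 4960000 N·mm.
Critical point at (x, y) = (57.5, 70) from centroid. f_tx = M·y/J = 251 N/mm; f_ty = M·x/J = 206.2 N/mm.
Resultant f_max = √[f_tx² + (f_v + f_ty)²] = √[251² + (57.14 + 206.2)²] = 363.8 N/mm.
Capacity per unit length: r_n/Ω = (1/2.0) × 0.6 × 490 × (0.707 × 5) = 519.6 N/mm.
363.8 ≤ 519.6 → adequate.

f_max ≈ 364 N/mm; adequate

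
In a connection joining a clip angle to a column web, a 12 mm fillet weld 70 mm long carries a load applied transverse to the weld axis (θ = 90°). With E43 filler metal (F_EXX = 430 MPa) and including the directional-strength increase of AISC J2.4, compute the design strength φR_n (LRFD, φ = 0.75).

t_e = 0.707 × 12 = 8.484 mm; A_we = 8.484 × 70 = 593.9 mm².
Directional factor: 1.0 + 0.5 sin^1.5(90°) = 1.5.
F_nw = 0.6 × 430 × 1.5 = 387 MPa.
φR_n = 0.75 × 387 × 593.9 × 10⁻³ = 172.4 kN.

φR_n ≈ 172 kN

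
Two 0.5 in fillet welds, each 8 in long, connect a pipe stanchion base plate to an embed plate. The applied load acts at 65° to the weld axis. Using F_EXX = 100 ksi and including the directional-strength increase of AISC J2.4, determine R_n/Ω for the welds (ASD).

R_n/Ω ≈ 243 kip

t_e = 0.707 × 0.5 = 0.3535 in; A_we = 0.3535 × 16 = 5.656 in².
Directional factor: 1.0 + 0.5 sin^1.5(65°) = 1.431.
F_nw = 0.6 × 100 × 1.431 = 85.88 ksi.
R_n/Ω = (85.88 × 5.656) / 2.0 = 242.9 kip.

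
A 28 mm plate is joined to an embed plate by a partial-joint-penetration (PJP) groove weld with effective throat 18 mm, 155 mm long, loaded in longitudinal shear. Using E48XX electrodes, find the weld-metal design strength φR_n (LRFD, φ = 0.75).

E48XX → F_EXX = 480 MPa.
Effective throat (given) t_e = 18 mm.
A_we = 18 × 155 = 2790 mm².
F_nw = 0.6 F_EXX = 288 MPa.
φR_n = 0.75 × 288 × 2790 × 10⁻³ = 602.6 kN.

φR_n ≈ 603 kN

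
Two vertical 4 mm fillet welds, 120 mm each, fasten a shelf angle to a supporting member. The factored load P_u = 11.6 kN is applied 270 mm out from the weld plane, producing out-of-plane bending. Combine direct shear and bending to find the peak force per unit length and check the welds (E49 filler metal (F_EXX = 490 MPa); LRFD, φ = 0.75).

f_max ≈ 654 N/mm; NOT adequate

L_w = 2 × 120 = 240 mm; section modulus (unit throat) S = 2 × L²/6 = 4800 mm².
Direct shear f_v = P/L_w = 11.6×10³/240 = 48.33 N/mm.
Moment M = P × e = 11.6×10³ × 270 = 3132000 N·mm; bending f_b = M/S = 652.5 N/mm.
f_max = √(f_v² + f_b²) = √(48.33² + 652.5²) = 654.3 N/mm.
φr_n = 0.75 × 0.6 × 490 × (0.707 × 4) = 623.6 N/mm → NOT adequate.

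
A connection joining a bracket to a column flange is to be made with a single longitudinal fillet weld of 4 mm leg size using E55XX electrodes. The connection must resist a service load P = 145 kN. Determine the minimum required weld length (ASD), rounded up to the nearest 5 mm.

L = 315 mm

E55XX → F_EXX = 550 MPa.
Throat t_e = 0.707 × 4 = 2.828 mm.
r_n/Ω = (0.6 × 550 × 2.828) / 2.0 = 466.6 N/mm = 0.4666 kN/mm.
L_req = P / (r_n/Ω) = 145 / 0.4666 = 310.7 mm total.
Round up → use L = 315 mm.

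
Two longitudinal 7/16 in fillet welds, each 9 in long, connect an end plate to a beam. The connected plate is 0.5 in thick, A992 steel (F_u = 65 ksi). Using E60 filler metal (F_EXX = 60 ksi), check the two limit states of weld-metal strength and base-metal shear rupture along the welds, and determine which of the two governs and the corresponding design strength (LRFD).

φR_n ≈ 150 kips (weld metal governs)

t_e = 0.707 × 0.4375 = 0.3093 in; L = 18 in.
Weld metal: φR_n = 0.75 × 0.6 × 60 × 0.3093 × 18 = 150.3 kips.
Base metal (shear rupture): φR_n = 0.75 × 0.6 × 65 × 0.5 × 18 = 263.2 kips.
Governing: weld metal.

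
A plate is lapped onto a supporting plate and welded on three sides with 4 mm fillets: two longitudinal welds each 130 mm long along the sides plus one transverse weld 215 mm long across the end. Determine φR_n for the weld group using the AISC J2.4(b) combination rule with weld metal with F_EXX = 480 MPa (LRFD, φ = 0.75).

φR_n ≈ 332 kN

t_e = 0.707 × 4 = 2.828 mm.
R_nwl = 0.6 × 480 × 2.828 × 260 × 10⁻³ = 211.8 kN (longitudinal, 2 welds).
R_nwt = 0.6 × 480 × 2.828 × 215 × 10⁻³ = 175.1 kN (transverse, base value).
(i) R_nwl + R_nwt = 386.9 kN; (ii) 0.85 R_nwl + 1.5 R_nwt = 442.7 kN.
R_n = max = 442.7 kN [governs: (ii)]; φR_n = 332 kN.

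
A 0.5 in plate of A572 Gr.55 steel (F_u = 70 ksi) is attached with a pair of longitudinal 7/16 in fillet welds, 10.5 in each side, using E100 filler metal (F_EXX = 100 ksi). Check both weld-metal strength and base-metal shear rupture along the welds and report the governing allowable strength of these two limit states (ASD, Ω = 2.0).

R_n/Ω ≈ 195 kip (weld metal governs)

t_e = 0.707 × 0.4375 = 0.3093 in; L = 21 in.
Weld metal: R_n/Ω = (1/2.0) × 0.6 × 100 × 0.3093 × 21 = 194.9 kip.
Base metal (shear rupture): R_n/Ω = (1/2.0) × 0.6 × 70 × 0.5 × 21 = 220.5 kip.
Governing: weld metal.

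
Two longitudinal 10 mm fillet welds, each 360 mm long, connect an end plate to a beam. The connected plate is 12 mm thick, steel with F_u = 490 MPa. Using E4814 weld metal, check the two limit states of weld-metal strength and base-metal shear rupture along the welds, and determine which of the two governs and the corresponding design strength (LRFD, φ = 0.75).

φR_n ≈ 1100 kN (weld metal governs)

E48XX → F_EXX = 480 MPa.
t_e = 0.707 × 10 = 7.07 mm; L = 720 mm.
Weld metal: φR_n = 0.75 × 0.6 × 480 × 7.07 × 720 × 10⁻³ = 1100 kN.
Base metal (shear rupture): φR_n = 0.75 × 0.6 × 490 × 12 × 720 × 10⁻³ = 1905 kN.
Governing: weld metal.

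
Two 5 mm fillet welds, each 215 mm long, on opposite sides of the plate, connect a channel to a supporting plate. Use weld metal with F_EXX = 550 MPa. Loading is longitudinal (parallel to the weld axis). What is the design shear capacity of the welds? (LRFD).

φR_n ≈ 376 kN

Effective throat t_e = 0.707 × 5 = 3.535 mm.
Total length L = 430 mm; A_we = 3.535 × 430 = 1520 mm².
F_nw = 0.6 F_EXX = 0.6 × 550 = 330 MPa.
φR_n = 0.75 × 330 × 1520 × 10⁻³ = 376.2 kN.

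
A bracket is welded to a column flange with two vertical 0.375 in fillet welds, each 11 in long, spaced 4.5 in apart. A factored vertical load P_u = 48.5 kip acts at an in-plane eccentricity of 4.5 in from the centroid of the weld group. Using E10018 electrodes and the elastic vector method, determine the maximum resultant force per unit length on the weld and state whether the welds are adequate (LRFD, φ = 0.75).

f_max ≈ 5.15 kip/in; adequate

E100XX → F_EXX = 100 ksi.
Total weld length L_w = 22 in. Treat welds as unit-width lines.
Polar moment about centroid: J = 2[d³/12 + d(b/2)²] = 2[11³/12 + 11×2.25²] = 333.2 in³.
Direct shear f_v = P/L_w = 48.5 / 22 = 2.205 kip/in (vertical).
Torsion M = P·e = 48.5 × 4.5 = 218.25 kip·in.
Critical point at (x, y) = (2.25, 5.5) from centroid. f_tx = M·y/J = 3.602 kip/in; f_ty = M·x/J = 1.474 kip/in.
Resultant f_max = √[f_tx² + (f_v + f_ty)²] = √[3.602² + (2.205 + 1.474)²] = 5.149 kip/in.
Capacity per unit length: φr_n = 0.75 × 0.6 × 100 × (0.707 × 0.375) = 11.93 kip/in.
5.149 ≤ 11.93 → adequate.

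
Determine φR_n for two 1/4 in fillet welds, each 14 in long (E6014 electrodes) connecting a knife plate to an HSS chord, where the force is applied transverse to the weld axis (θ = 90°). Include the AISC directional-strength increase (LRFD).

E60XX → F_EXX = 60 ksi.
t_e = 0.707 × 0.25 = 0.1767 in; A_we = 0.1767 × 28 = 4.949 in².
Directional factor: 1.0 + 0.5 sin^1.5(90°) = 1.5.
F_nw = 0.6 × 60 × 1.5 = 54 ksi.
φR_n = 0.75 × 54 × 4.949 = 200.4 kip.

φR_n ≈ 200 kip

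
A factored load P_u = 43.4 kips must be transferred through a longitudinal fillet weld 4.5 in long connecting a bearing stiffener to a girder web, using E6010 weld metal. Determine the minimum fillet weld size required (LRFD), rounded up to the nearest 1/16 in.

E60XX → F_EXX = 60 ksi.
Total weld length L = 4.5 in.
Required throat t_e = P_u / (φ × 0.6 F_EXX × L) = 43.4 / (0.75 × 0.6 × 60 × 4.5) = 0.3572 in.
Required leg w = t_e / 0.707 = 0.5052 in → use 9/16 in.

w = 9/16 in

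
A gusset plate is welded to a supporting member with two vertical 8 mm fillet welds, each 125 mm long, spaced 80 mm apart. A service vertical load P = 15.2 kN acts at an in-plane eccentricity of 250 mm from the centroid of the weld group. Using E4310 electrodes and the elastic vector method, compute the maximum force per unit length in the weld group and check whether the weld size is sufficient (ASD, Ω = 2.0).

E43XX → F_EXX = 430 MPa.
Total weld length L_w = 250 mm. Treat welds as unit-width lines.
Polar moment about centroid: J = 2[d³/12 + d(b/2)²] = 2[125³/12 + 125×40²] = 725500 mm³.
Direct shear f_v = P/L_w = 15.2×10³ / 250 = 60.8 N/mm (vertical).
Torsion M = P·e = 15.2×10³ × 250 = 3800000 N·mm.
Critical point at (x, y) = (40, 62.5) from centroid. f_tx = M·y/J = 327.4 N/mm; f_ty = M·x/J = 209.5 N/mm.
Resultant f_max = √[f_tx² + (f_v + f_ty)²] = √[327.4² + (60.8 + 209.5)²] = 424.5 N/mm.
Capacity per unit length: r_n/Ω = (1/2.0) × 0.6 × 430 × (0.707 × 8) = 729.6 N/mm.
424.5 ≤ 729.6 → adequate.

f_max ≈ 425 N/mm; adequate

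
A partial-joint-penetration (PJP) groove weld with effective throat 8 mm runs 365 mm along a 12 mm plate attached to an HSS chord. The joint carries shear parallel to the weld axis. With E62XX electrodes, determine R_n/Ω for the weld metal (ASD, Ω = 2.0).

E62XX → F_EXX = 620 MPa.
Effective throat (given) t_e = 8 mm.
A_we = 8 × 365 = 2920 mm².
F_nw = 0.6 F_EXX = 372 MPa.
R_n/Ω = (372 × 2920) / 2.0 × 10⁻³ = 543.1 kN.

R_n/Ω ≈ 543 kN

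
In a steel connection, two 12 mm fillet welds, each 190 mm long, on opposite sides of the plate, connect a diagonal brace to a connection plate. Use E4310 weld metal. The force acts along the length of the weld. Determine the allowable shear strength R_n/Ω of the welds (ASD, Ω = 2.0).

E43XX → F_EXX = 430 MPa.
Effective throat t_e = 0.707 × 12 = 8.484 mm.
Total length L = 380 mm; A_we = 8.484 × 380 = 3224 mm².
F_nw = 0.6 F_EXX = 0.6 × 430 = 258 MPa.
R_n = 258 × 3224 × 10⁻³ = 831.8 kN; R_n/Ω = 831.8/2.0 = 415.9 kN.

R_n/Ω ≈ 416 kN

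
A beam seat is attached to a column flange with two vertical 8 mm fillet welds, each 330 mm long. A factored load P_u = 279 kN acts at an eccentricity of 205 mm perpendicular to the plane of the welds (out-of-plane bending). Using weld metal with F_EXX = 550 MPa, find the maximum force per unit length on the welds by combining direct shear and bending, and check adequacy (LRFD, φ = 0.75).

L_w = 2 × 330 = 660 mm; section modulus (unit throat) S = 2 × L²/6 = 36300 mm².
Direct shear f_v = P/L_w = 279×10³/660 = 422.7 N/mm.
Moment M = P × e = 279×10³ × 205 = 57195000 N·mm; bending f_b = M/S = 1576 N/mm.
f_max = √(f_v² + f_b²) = √(422.7² + 1576²) = 1631 N/mm.
φr_n = 0.75 × 0.6 × 550 × (0.707 × 8) = 1400 N/mm → NOT adequate.

f_max ≈ 1630 N/mm; NOT adequate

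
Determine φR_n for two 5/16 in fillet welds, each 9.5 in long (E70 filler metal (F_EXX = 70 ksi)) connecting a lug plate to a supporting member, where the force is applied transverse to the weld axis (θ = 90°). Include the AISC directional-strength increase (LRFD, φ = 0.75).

φR_n ≈ 198 kips

t_e = 0.707 × 0.3125 = 0.2209 in; A_we = 0.2209 × 19 = 4.198 in².
Directional factor: 1.0 + 0.5 sin^1.5(90°) = 1.5.
F_nw = 0.6 × 70 × 1.5 = 63 ksi.
φR_n = 0.75 × 63 × 4.198 = 198.3 kips.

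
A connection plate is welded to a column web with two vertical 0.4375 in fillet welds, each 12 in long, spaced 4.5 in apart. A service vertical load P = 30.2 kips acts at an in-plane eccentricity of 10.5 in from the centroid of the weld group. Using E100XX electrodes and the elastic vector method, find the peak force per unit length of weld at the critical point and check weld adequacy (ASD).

f_max ≈ 5.53 kip/in; adequate

E100XX → F_EXX = 100 ksi.
Total weld length L_w = 24 in. Treat welds as unit-width lines.
Polar moment about centroid: J = 2[d³/12 + d(b/2)²] = 2[12³/12 + 12×2.25²] = 409.5 in³.
Direct shear f_v = P/L_w = 30.2 / 24 = 1.258 kip/in (vertical).
Torsion M = P·e = 30.2 × 10.5 = 317.1 kip·in.
Critical point at (x, y) = (2.25, 6) from centroid. f_tx = M·y/J = 4.646 kip/in; f_ty = M·x/J = 1.742 kip/in.
Resultant f_max = √[f_tx² + (f_v + f_ty)²] = √[4.646² + (1.258 + 1.742)²] = 5.531 kip/in.
Capacity per unit length: r_n/Ω = (1/2.0) × 0.6 × 100 × (0.707 × 0.4375) = 9.279 kip/in.
5.531 ≤ 9.279 → adequate.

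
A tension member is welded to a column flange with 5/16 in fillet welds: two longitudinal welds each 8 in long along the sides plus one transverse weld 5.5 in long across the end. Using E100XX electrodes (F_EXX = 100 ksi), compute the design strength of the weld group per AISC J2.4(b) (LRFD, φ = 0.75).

φR_n ≈ 217 kip

t_e = 0.707 × 0.3125 = 0.2209 in.
R_nwl = 0.6 × 100 × 0.2209 × 16 = 212.1 kip (longitudinal, 2 welds).
R_nwt = 0.6 × 100 × 0.2209 × 5.5 = 72.91 kip (transverse, base value).
(i) R_nwl + R_nwt = 285 kip; (ii) 0.85 R_nwl + 1.5 R_nwt = 289.6 kip.
R_n = max = 289.6 kip [governs: (ii)]; φR_n = 217.2 kip.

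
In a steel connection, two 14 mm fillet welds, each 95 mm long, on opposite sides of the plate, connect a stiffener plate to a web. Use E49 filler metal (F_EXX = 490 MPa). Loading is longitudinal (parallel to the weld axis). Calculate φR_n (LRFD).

Effective throat t_e = 0.707 × 14 = 9.898 mm.
Total length L = 190 mm; A_we = 9.898 × 190 = 1881 mm².
F_nw = 0.6 F_EXX = 0.6 × 490 = 294 MPa.
φR_n = 0.75 × 294 × 1881 × 10⁻³ = 414.7 kN.

φR_n ≈ 415 kN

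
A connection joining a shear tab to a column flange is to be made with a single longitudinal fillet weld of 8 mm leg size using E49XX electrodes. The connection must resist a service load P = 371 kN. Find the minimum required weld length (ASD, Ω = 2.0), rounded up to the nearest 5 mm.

L = 450 mm

E49XX → F_EXX = 490 MPa.
Throat t_e = 0.707 × 8 = 5.656 mm.
r_n/Ω = (0.6 × 490 × 5.656) / 2.0 = 831.4 N/mm = 0.8314 kN/mm.
L_req = P / (r_n/Ω) = 371 / 0.8314 = 446.2 mm total.
Round up → use L = 450 mm.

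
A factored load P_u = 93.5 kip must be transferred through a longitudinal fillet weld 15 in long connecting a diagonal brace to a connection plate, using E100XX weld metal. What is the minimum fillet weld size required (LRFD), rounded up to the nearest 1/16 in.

w = 1/4 in

E100XX → F_EXX = 100 ksi.
Total weld length L = 15 in.
Required throat t_e = P_u / (φ × 0.6 F_EXX × L) = 93.5 / (0.75 × 0.6 × 100 × 15) = 0.1385 in.
Required leg w = t_e / 0.707 = 0.1959 in → use 1/4 in.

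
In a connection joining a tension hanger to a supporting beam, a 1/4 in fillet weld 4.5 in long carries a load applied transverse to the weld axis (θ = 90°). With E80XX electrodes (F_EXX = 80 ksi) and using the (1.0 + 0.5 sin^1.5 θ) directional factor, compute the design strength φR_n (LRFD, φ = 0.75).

t_e = 0.707 × 0.25 = 0.1767 in; A_we = 0.1767 × 4.5 = 0.7954 in².
Directional factor: 1.0 + 0.5 sin^1.5(90°) = 1.5.
F_nw = 0.6 × 80 × 1.5 = 72 ksi.
φR_n = 0.75 × 72 × 0.7954 = 42.95 kips.

φR_n ≈ 43 kips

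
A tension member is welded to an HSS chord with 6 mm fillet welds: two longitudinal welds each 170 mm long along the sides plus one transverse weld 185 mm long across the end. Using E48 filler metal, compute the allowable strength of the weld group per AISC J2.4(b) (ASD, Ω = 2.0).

R_n/Ω ≈ 346 kN

E48XX → F_EXX = 480 MPa.
t_e = 0.707 × 6 = 4.242 mm.
R_nwl = 0.6 × 480 × 4.242 × 340 × 10⁻³ = 415.4 kN (longitudinal, 2 welds).
R_nwt = 0.6 × 480 × 4.242 × 185 × 10⁻³ = 226 kN (transverse, base value).
(i) R_nwl + R_nwt = 641.4 kN; (ii) 0.85 R_nwl + 1.5 R_nwt = 692.1 kN.
R_n = max = 692.1 kN [governs: (ii)]; R_n/Ω = 346 kN.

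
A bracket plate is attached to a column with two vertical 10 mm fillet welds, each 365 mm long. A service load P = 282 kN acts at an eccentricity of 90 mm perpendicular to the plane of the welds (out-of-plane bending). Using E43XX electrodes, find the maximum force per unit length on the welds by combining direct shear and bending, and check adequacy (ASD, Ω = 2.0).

E43XX → F_EXX = 430 MPa.
L_w = 2 × 365 = 730 mm; section modulus (unit throat) S = 2 × L²/6 = 44410 mm².
Direct shear f_v = P/L_w = 282×10³/730 = 386.3 N/mm.
Moment M = P × e = 282×10³ × 90 = 25380000 N·mm; bending f_b = M/S = 571.5 N/mm.
f_max = √(f_v² + f_b²) = √(386.3² + 571.5²) = 689.8 N/mm.
r_n/Ω = (1/2.0) × 0.6 × 430 × (0.707 × 10) = 912 N/mm → adequate.

f_max ≈ 690 N/mm; adequate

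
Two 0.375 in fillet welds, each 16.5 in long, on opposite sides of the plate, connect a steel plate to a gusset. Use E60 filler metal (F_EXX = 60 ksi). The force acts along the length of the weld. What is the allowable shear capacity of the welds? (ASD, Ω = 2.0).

R_n/Ω ≈ 157 kips

Effective throat t_e = 0.707 × 0.375 = 0.2651 in.
Total length L = 33 in; A_we = 0.2651 × 33 = 8.749 in².
F_nw = 0.6 F_EXX = 0.6 × 60 = 36 ksi.
R_n = 36 × 8.749 = 315 kips; R_n/Ω = 315/2.0 = 157.5 kips.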